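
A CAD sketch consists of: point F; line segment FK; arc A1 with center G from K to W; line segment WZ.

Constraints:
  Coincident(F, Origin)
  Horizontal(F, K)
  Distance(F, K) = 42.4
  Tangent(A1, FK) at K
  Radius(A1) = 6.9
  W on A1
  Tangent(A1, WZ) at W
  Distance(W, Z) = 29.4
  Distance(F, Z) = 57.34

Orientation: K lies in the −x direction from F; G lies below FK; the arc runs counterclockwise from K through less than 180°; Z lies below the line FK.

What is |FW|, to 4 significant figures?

49.86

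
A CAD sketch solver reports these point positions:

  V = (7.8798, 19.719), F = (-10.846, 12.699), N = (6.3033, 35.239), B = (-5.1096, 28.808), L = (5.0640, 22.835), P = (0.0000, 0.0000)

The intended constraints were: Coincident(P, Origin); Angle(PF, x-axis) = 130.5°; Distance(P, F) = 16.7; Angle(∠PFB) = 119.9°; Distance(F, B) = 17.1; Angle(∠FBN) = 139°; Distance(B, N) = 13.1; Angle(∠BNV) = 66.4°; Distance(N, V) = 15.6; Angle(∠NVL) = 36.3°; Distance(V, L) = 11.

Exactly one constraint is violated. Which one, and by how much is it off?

Distance(V, L) = 11 — off by 6.80.

P = (0.00, 0.00) ✓; PF at 130.5° ✓; |PF| = 16.70 ✓; ∠PFB = 119.9° ✓; |FB| = 17.10 ✓; ∠FBN = 139.0° ✓; |BN| = 13.10 ✓; ∠BNV = 66.40° ✓; |NV| = 15.60 ✓; ∠NVL = 36.30° ✓; |VL| = 4.200 ✗.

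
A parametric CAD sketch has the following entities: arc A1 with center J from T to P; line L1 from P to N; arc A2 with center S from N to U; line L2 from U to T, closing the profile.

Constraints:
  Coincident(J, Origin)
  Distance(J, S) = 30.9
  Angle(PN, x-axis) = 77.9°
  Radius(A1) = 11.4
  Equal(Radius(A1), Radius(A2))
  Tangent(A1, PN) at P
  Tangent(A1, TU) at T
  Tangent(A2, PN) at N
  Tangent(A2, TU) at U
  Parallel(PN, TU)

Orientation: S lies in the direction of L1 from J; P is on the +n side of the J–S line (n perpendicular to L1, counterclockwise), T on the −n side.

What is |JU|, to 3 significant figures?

32.9

The slot axis is L1's direction at 77.9°, so u = (cos 77.9°, sin 77.9°) = (0.210, 0.978) and n = (−sin 77.9°, cos 77.9°) = (-0.978, 0.210). J is at the origin and S lies 30.9 along u from J, so S = 30.9·u = (6.48, 30.2). Tangency of A1 to both parallel lines with radius 11.4 puts P and T at J ± 11.4·n: P = (-11.1, 2.39), T = (11.1, -2.39). Equal radii place N and U the same way about S: N = S + 11.4·n = (-4.67, 32.6), U = S − 11.4·n = (17.6, 27.8). Then |JU| = |U − J| = 32.9.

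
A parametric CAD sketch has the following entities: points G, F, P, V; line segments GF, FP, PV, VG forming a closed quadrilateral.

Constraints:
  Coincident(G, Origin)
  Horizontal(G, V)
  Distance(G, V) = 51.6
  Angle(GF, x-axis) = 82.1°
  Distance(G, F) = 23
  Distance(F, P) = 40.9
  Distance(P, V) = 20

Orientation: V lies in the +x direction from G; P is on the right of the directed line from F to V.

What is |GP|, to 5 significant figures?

32.958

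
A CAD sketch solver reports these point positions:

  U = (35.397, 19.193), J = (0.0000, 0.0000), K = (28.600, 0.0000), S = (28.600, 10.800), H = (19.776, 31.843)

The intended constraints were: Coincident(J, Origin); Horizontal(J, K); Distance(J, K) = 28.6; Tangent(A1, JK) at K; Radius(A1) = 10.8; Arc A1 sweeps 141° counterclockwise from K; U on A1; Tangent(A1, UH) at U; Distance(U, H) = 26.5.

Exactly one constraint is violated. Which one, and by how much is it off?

Distance(U, H) = 26.5 — off by 6.40.

J = (0.00, 0.00) ✓; J.y = 0.00, K.y = 0.00 ✓; |JK| = 28.60 ✓; ∠(SK, KJ) = 90.00° ✓; |SK| = 10.80 ✓; bearing(S→U) − bearing(S→K) = 141.0° ✓; |SU| = 10.80 ✓; ∠(SU, UH) = 90.00° ✓; |UH| = 20.10 ✗.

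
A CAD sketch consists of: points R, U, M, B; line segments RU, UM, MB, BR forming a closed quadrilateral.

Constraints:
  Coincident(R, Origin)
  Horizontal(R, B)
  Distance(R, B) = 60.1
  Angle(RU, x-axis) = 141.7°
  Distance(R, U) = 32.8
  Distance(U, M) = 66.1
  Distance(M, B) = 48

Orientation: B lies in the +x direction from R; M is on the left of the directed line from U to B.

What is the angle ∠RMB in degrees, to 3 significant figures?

70.4°

Checks: |UM| = 66.10 ✓; |MB| = 48.00 ✓.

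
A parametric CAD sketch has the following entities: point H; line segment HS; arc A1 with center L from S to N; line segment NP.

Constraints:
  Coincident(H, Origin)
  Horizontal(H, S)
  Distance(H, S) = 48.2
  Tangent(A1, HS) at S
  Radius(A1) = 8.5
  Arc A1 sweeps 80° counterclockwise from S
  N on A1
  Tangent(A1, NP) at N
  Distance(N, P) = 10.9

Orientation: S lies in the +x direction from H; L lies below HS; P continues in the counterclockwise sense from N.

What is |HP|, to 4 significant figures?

41.89

On A1, S sits at bearing 90° from L; an 80° counterclockwise sweep puts N at bearing 170°, so N = L + 8.5·(cos 170°, sin 170°) = (39.83, -7.024). The tangent condition forces LN to be normal to NP, so NP runs along (−sin 170°, cos 170°); with |NP| = 10.9, P = (37.94, -17.76). Then |HP| = |P − H| = 41.89.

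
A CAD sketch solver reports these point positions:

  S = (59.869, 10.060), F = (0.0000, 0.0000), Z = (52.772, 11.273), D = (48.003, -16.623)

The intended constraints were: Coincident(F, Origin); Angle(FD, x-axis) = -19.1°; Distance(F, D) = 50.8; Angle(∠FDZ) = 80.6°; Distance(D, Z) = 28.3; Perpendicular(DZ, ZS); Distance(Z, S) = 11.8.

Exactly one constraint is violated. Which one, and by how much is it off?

Distance(Z, S) = 11.8 — off by 4.60.

F = (0.00, 0.00) ✓; FD at -19.10° ✓; |FD| = 50.80 ✓; ∠FDZ = 80.60° ✓; |DZ| = 28.30 ✓; ∠(DZ, ZS) = 90.00° ✓; |ZS| = 7.200 ✗.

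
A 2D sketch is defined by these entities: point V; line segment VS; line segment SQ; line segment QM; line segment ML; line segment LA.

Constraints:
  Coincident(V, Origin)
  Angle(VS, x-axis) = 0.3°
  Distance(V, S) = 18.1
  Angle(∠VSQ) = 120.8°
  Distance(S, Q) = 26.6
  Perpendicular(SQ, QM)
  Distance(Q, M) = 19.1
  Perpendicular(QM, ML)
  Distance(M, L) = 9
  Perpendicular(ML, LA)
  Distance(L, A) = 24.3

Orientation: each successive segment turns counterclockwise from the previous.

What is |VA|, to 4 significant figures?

33.95

V is at the origin; VS runs at 0.3° with length 18.1, so S = (18.10, 0.09477). ∠VSQ = 120.8° gives SQ at 59.50° from the x-axis; with |SQ| = 26.6, Q = (31.60, 23.01). The perpendicularity gives QM at right angles to SQ, so QM runs at 149.5°; with |QM| = 19.1, M = (15.14, 32.71). QM is perpendicular to ML, so ML runs at -120.5°; with |ML| = 9.0, L = (10.58, 24.95). ML ⟂ LA, so LA runs at -30.50°; with |LA| = 24.3, A = (31.51, 12.62). Then |VA| = |A − V| = 33.95.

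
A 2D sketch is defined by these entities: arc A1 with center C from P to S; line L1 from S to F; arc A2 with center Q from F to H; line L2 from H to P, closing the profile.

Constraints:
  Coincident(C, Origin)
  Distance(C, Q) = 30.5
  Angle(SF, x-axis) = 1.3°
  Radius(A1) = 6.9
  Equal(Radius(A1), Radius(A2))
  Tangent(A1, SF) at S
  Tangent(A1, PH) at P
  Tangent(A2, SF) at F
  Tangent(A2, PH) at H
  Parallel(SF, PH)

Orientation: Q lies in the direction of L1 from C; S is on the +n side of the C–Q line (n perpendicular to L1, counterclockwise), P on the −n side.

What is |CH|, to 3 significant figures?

31.3

The slot axis is L1's direction at 1.3°, so u = (cos 1.3°, sin 1.3°) = (1.00, 0.0227) and n = (−sin 1.3°, cos 1.3°) = (-0.0227, 1.00). C is at the origin and Q lies 30.5 along u from C, so Q = 30.5·u = (30.5, 0.692). Tangency of A1 to both parallel lines with radius 6.9 puts S and P at C ± 6.9·n: S = (-0.157, 6.90), P = (0.157, -6.90). Equal radii place F and H the same way about Q: F = Q + 6.9·n = (30.3, 7.59), H = Q − 6.9·n = (30.6, -6.21). Then |CH| = |H − C| = 31.3.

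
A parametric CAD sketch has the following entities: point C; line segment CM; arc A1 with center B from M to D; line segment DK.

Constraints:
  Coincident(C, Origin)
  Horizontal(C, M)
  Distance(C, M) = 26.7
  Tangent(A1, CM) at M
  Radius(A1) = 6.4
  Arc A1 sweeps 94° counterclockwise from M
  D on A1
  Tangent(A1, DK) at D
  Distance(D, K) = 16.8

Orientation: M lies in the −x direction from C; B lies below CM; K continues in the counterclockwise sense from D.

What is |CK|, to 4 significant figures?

39.69

C is at the origin; C and M share the same y with |CM| = 26.7 and M on the −x side, so M = (-26.70, 0.000). Tangency of A1 to CM means the radius BM is perpendicular to CM, so B = M + (0, -6.4) = (-26.70, -6.400). On A1, M sits at bearing 90° from B; a 94° counterclockwise sweep puts D at bearing 184°, so D = B + 6.4·(cos 184°, sin 184°) = (-33.08, -6.846). Since A1 is tangent to DK there, BD ⟂ DK, so DK runs along (−sin 184°, cos 184°); with |DK| = 16.8, K = (-31.91, -23.61). Then |CK| = |K − C| = 39.69.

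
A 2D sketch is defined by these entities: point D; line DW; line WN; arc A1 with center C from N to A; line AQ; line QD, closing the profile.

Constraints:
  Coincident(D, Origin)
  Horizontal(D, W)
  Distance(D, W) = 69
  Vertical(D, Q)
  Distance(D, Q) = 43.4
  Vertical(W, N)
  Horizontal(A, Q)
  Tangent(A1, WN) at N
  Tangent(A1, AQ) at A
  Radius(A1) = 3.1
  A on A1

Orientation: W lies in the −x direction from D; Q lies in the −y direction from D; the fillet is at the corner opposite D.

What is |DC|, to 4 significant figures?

77.25

D is at the origin; D and W share the same y with |DW| = 69.0 and W on the −x side, so W = (-69.00, 0.000). DQ is vertical with |DQ| = 43.4 and Q on the −y side, so Q = (0.000, -43.40). The virtual corner opposite D is at (-69.00, -43.40). The tangent condition forces CN to be normal to WN and since A1 is tangent to AQ there, CA ⟂ AQ, with radius 3.1, so the center C sits 3.1 in from both sides at C = (-65.90, -40.30). Then |DC| = |C − D| = 77.25.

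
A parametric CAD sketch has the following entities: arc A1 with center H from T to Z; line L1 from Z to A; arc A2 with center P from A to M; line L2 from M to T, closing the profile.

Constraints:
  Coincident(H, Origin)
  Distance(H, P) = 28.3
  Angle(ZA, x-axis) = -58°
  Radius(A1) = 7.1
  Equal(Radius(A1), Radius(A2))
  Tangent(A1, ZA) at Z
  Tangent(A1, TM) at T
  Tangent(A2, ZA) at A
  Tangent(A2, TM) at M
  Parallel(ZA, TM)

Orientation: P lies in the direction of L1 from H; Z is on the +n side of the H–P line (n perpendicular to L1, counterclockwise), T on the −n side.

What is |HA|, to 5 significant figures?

29.177

Tangency of A1 to both parallel lines with radius 7.1 puts Z and T at H ± 7.1·n: Z = (6.0211, 3.7624), T = (-6.0211, -3.7624). Equal radii place A and M the same way about P: A = P + 7.1·n = (21.018, -20.237), M = P − 7.1·n = (8.9756, -27.762). Then |HA| = |A − H| = 29.177.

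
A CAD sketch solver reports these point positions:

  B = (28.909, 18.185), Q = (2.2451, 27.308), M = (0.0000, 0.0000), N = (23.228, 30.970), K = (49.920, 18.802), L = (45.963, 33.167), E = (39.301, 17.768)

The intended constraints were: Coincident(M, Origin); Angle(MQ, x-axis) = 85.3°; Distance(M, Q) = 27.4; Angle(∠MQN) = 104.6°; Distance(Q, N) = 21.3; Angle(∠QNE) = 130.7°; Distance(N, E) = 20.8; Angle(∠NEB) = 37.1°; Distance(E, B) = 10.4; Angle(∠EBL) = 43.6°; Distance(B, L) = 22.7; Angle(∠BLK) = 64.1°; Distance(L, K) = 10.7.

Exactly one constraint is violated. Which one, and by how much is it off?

Distance(L, K) = 10.7 — off by 4.20.

M = (0.00, 0.00) ✓; MQ at 85.30° ✓; |MQ| = 27.40 ✓; ∠MQN = 104.6° ✓; |QN| = 21.30 ✓; ∠QNE = 130.7° ✓; |NE| = 20.80 ✓; ∠NEB = 37.10° ✓; |EB| = 10.40 ✓; ∠EBL = 43.60° ✓; |BL| = 22.70 ✓; ∠BLK = 64.10° ✓; |LK| = 14.90 ✗.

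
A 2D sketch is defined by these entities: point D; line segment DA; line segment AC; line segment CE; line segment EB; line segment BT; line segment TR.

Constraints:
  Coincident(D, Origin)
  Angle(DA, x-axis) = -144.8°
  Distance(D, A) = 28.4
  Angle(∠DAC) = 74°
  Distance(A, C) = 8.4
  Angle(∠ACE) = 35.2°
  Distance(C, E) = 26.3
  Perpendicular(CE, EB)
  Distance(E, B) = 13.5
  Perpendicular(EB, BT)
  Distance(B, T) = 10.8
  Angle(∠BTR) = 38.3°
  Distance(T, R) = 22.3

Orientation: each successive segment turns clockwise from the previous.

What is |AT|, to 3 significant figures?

12.2

D is at the origin; DA runs at -144.8° with length 28.4, so A = (-23.2, -16.4). ∠DAC = 74.0° gives AC at 109° from the x-axis; with |AC| = 8.4, C = (-26.0, -8.44). ∠ACE = 35.2° gives CE at -35.6° from the x-axis; with |CE| = 26.3, E = (-4.58, -23.7). CE is perpendicular to EB, so EB runs at -126°; with |EB| = 13.5, B = (-12.4, -34.7). EB is perpendicular to BT, so BT runs at 144°; with |BT| = 10.8, T = (-21.2, -28.4). Then |AT| = |T − A| = 12.2.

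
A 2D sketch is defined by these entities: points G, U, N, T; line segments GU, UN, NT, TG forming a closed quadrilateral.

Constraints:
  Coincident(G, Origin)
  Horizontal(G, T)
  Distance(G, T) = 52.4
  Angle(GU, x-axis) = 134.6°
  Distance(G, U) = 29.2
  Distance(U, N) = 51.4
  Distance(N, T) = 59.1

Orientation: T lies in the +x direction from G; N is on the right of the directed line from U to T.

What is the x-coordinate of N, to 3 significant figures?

-0.415

Checks: |UN| = 51.40 ✓; |NT| = 59.10 ✓.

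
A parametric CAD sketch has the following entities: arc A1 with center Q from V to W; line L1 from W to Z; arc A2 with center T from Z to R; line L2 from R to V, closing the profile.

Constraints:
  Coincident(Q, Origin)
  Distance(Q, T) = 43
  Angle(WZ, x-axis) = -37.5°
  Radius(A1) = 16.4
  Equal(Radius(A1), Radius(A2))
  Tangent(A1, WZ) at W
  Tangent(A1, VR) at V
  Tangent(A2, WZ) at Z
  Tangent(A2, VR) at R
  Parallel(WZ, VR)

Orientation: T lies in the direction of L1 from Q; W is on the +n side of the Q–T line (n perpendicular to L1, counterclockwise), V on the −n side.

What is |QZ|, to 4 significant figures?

46.02

The slot axis is L1's direction at -37.5°, so u = (cos -37.5°, sin -37.5°) = (0.7934, -0.6088) and n = (−sin -37.5°, cos -37.5°) = (0.6088, 0.7934). Q is at the origin and T lies 43.0 along u from Q, so T = 43.0·u = (34.11, -26.18). Tangency of A1 to both parallel lines with radius 16.4 puts W and V at Q ± 16.4·n: W = (9.984, 13.01), V = (-9.984, -13.01). Equal radii place Z and R the same way about T: Z = T + 16.4·n = (44.10, -13.17), R = T − 16.4·n = (24.13, -39.19). Then |QZ| = |Z − Q| = 46.02.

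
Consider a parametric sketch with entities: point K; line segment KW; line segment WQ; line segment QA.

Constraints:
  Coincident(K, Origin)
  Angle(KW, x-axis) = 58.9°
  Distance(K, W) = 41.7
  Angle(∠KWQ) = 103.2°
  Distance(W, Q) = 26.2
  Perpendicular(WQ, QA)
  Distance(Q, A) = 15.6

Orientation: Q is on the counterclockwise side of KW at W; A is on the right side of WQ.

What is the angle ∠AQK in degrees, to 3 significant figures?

139°

∠KWQ = 103.2°, so WQ runs at 58.9° + (180° − 103.2°) = 136° from the x-axis; with |WQ| = 26.2, Q = W + 26.2·(cos 136°, sin 136°) = (2.79, 54.0). The perpendicularity gives QA at right angles to WQ; with |QA| = 15.6 on the right of WQ, A = Q + 15.6·(0.698, 0.716) = (13.7, 65.2). Then cos ∠AQK = QA·QK / (|QA||QK|), giving 139°.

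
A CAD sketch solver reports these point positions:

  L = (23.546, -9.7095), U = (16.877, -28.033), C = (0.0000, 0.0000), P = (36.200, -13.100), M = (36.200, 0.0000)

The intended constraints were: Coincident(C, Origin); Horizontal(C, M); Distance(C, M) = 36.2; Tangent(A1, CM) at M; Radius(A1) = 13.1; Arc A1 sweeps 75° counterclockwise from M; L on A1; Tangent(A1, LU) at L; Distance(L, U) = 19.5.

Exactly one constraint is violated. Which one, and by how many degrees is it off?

Tangent(A1, LU) at L — off by 5.00°.

C = (0.00, 0.00) ✓; C.y = 0.00, M.y = 0.00 ✓; |CM| = 36.20 ✓; ∠(PM, MC) = 90.00° ✓; |PM| = 13.10 ✓; bearing(P→L) − bearing(P→M) = 75.00° ✓; |PL| = 13.10 ✓; ∠(PL, LU) = 95.00° ✗; |LU| = 19.50 ✓.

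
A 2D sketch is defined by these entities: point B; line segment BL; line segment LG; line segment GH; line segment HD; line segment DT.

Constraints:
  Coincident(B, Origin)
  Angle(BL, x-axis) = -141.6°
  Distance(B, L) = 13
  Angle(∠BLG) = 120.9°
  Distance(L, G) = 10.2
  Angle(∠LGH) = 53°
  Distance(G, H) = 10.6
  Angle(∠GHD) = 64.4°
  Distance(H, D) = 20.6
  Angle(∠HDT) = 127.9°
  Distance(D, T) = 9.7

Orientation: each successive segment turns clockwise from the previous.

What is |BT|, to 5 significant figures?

30.219

∠GHD = 64.4° gives HD at -83.300° from the x-axis; with |HD| = 20.6, D = (-8.3664, -19.265). ∠HDT = 127.9° gives DT at -135.40° from the x-axis; with |DT| = 9.7, T = (-15.273, -26.076). Then |BT| = |T − B| = 30.219.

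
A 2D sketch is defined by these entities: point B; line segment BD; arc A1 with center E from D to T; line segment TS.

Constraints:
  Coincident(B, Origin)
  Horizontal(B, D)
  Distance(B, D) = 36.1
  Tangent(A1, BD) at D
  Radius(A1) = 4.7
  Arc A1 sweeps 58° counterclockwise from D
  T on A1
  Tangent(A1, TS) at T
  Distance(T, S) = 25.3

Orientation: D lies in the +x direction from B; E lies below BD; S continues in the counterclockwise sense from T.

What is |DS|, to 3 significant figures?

29.4

On A1, D sits at bearing 90° from E; a 58° counterclockwise sweep puts T at bearing 148°, so T = E + 4.7·(cos 148°, sin 148°) = (32.1, -2.21). Tangency of A1 to TS means the radius ET is perpendicular to TS, so TS runs along (−sin 148°, cos 148°); with |TS| = 25.3, S = (18.7, -23.7). Then |DS| = |S − D| = 29.4.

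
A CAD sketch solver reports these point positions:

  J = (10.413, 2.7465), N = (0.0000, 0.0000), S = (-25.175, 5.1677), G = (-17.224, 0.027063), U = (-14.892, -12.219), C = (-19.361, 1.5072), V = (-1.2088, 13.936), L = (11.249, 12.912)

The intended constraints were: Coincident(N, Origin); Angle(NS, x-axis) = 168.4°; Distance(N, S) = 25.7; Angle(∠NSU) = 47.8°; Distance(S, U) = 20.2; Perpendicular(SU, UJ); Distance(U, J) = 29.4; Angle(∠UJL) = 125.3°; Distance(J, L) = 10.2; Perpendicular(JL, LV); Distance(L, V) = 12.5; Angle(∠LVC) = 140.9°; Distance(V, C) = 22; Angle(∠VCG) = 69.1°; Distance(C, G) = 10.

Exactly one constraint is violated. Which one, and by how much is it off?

Distance(C, G) = 10 — off by 7.40.

N = (0.00, 0.00) ✓; NS at 168.4° ✓; |NS| = 25.70 ✓; ∠NSU = 47.80° ✓; |SU| = 20.20 ✓; ∠(SU, UJ) = 90.00° ✓; |UJ| = 29.40 ✓; ∠UJL = 125.3° ✓; |JL| = 10.20 ✓; ∠(JL, LV) = 90.00° ✓; |LV| = 12.50 ✓; ∠LVC = 140.9° ✓; |VC| = 22.00 ✓; ∠VCG = 69.11° ✓; |CG| = 2.600 ✗.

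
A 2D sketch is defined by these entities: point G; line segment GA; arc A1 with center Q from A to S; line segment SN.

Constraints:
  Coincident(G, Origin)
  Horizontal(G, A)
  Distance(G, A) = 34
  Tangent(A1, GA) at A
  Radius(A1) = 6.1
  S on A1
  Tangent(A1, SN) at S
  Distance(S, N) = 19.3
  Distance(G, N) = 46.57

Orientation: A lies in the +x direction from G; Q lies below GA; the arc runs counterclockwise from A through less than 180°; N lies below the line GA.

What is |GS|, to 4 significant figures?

30.24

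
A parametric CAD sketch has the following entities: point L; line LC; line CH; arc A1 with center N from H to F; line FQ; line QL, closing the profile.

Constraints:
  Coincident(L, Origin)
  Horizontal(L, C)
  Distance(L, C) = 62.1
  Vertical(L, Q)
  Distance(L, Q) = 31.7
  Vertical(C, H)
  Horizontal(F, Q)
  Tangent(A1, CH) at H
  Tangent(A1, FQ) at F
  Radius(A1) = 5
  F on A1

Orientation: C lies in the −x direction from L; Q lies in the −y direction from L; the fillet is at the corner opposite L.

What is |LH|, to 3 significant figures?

67.6

L is at the origin; LC is horizontal with |LC| = 62.1 and C on the −x side, so C = (-62.1, 0.00). LQ is vertical with |LQ| = 31.7 and Q on the −y side, so Q = (0.00, -31.7). The virtual corner opposite L is at (-62.1, -31.7). The tangent condition forces NH to be normal to CH and A1 meets FQ tangentially, so NF is at right angles to FQ, with radius 5.0, so the center N sits 5.0 in from both sides at N = (-57.1, -26.7). That places the tangent points at H = (-62.1, -26.7) on CH and F = (-57.1, -31.7) on FQ. Then |LH| = |H − L| = 67.6.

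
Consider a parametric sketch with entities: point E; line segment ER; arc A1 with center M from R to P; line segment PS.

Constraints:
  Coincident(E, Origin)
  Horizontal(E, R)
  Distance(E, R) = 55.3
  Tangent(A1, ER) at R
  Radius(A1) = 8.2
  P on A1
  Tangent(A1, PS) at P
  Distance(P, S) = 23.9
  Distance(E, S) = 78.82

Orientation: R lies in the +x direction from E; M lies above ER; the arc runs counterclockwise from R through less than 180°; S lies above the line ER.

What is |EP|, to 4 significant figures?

62.31

E is at the origin; ER is horizontal with |ER| = 55.3 and R on the +x side, so R = (55.30, 0.000). Since A1 is tangent to ER there, MR ⟂ ER, so M = R + (0, 8.2) = (55.30, 8.200). Since MP ⟂ PS (tangency), |MS| = √(8.2² + 23.9²) = 25.27 regardless of where P sits on A1. So S lies on both circle(E, 78.82) and circle(M, 25.27); the above-ER intersection is S = (75.12, 23.88). P is the foot of the tangent from S: P = (62.20, 3.768).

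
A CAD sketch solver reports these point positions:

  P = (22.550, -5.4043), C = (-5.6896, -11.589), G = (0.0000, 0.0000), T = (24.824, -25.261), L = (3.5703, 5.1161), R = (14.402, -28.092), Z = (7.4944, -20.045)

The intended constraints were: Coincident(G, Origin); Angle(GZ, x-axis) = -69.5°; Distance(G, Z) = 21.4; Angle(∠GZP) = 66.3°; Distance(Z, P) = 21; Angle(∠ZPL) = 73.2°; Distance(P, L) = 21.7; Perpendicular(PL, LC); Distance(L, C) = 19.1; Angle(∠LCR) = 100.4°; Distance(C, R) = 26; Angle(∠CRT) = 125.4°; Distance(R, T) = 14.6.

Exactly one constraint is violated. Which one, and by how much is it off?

Distance(R, T) = 14.6 — off by 3.80.

G = (0.00, 0.00) ✓; GZ at -69.50° ✓; |GZ| = 21.40 ✓; ∠GZP = 66.30° ✓; |ZP| = 21.00 ✓; ∠ZPL = 73.20° ✓; |PL| = 21.70 ✓; ∠(PL, LC) = 90.00° ✓; |LC| = 19.10 ✓; ∠LCR = 100.4° ✓; |CR| = 26.00 ✓; ∠CRT = 125.4° ✓; |RT| = 10.80 ✗.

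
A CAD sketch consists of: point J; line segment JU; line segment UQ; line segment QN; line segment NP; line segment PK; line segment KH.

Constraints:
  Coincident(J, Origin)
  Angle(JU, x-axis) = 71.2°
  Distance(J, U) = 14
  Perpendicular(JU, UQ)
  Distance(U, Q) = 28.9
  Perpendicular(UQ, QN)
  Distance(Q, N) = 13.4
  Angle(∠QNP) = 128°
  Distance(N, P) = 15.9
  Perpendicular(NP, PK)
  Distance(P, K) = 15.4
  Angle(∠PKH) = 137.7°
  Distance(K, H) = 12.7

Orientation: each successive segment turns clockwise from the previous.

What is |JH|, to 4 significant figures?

17.47

J is at the origin; JU runs at 71.2° with length 14.0, so U = (4.512, 13.25). The perpendicularity gives UQ at right angles to JU, so UQ runs at -18.80°; with |UQ| = 28.9, Q = (31.87, 3.940). UQ ⟂ QN, so QN runs at -108.8°; with |QN| = 13.4, N = (27.55, -8.745). ∠QNP = 128.0° gives NP at -160.8° from the x-axis; with |NP| = 15.9, P = (12.54, -13.97). NP ⟂ PK, so PK runs at 109.2°; with |PK| = 15.4, K = (7.471, 0.5689). ∠PKH = 137.7° gives KH at 66.90° from the x-axis; with |KH| = 12.7, H = (12.45, 12.25). Then |JH| = |H − J| = 17.47.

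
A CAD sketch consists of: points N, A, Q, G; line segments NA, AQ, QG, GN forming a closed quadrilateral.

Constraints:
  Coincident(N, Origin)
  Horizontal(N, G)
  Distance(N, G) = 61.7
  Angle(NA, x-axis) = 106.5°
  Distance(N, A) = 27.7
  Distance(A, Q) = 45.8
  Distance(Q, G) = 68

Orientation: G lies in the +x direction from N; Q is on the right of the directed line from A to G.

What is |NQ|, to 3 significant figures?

19.4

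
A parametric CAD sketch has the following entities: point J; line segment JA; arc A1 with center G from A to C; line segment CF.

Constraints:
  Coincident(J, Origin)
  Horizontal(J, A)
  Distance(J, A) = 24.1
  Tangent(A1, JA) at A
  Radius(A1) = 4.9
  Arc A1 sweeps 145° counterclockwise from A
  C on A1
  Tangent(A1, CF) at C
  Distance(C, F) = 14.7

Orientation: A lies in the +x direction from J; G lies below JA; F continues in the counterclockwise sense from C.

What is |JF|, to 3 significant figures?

37.6

J is at the origin; J and A share the same y with |JA| = 24.1 and A on the +x side, so A = (24.1, 0.00). Since A1 is tangent to JA there, GA ⟂ JA, so G = A + (0, -4.9) = (24.1, -4.90). On A1, A sits at bearing 90° from G; a 145° counterclockwise sweep puts C at bearing 235°, so C = G + 4.9·(cos 235°, sin 235°) = (21.3, -8.91). Tangency of A1 to CF means the radius GC is perpendicular to CF, so CF runs along (−sin 235°, cos 235°); with |CF| = 14.7, F = (33.3, -17.3). Then |JF| = |F − J| = 37.6.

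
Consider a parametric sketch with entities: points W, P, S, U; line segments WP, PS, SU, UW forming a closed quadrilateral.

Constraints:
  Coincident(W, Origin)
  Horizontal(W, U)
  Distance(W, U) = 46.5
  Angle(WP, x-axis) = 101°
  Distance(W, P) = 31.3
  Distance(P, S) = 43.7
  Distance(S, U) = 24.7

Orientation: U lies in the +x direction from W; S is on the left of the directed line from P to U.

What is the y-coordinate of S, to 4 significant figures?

22.80

Checks: |PS| = 43.70 ✓; |SU| = 24.70 ✓.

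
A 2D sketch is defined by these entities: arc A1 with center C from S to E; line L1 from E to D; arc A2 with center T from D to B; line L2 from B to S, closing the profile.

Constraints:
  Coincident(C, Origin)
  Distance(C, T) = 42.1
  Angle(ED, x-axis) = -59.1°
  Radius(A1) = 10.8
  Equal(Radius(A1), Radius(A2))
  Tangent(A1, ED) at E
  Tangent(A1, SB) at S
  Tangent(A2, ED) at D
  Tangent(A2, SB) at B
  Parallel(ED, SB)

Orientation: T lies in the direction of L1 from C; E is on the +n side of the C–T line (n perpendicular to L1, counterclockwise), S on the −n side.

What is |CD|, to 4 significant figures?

43.46

The slot axis is L1's direction at -59.1°, so u = (cos -59.1°, sin -59.1°) = (0.5135, -0.8581) and n = (−sin -59.1°, cos -59.1°) = (0.8581, 0.5135). C is at the origin and T lies 42.1 along u from C, so T = 42.1·u = (21.62, -36.12). Tangency of A1 to both parallel lines with radius 10.8 puts E and S at C ± 10.8·n: E = (9.267, 5.546), S = (-9.267, -5.546). Equal radii place D and B the same way about T: D = T + 10.8·n = (30.89, -30.58), B = T − 10.8·n = (12.35, -41.67). Then |CD| = |D − C| = 43.46.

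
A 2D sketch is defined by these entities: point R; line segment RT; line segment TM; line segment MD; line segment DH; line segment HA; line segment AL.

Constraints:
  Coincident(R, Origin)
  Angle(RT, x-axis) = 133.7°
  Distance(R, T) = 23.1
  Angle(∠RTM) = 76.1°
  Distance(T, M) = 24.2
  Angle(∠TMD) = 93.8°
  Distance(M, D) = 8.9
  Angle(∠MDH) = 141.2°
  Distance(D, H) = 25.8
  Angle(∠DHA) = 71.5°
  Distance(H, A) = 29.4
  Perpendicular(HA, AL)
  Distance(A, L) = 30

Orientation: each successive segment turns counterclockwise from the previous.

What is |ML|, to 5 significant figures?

13.743

R is at the origin; RT runs at 133.7° with length 23.1, so T = (-15.959, 16.701). ∠RTM = 76.1° gives TM at -122.40° from the x-axis; with |TM| = 24.2, M = (-28.926, -3.7322). ∠TMD = 93.8° gives MD at -36.200° from the x-axis; with |MD| = 8.9, D = (-21.744, -8.9886). ∠MDH = 141.2° gives DH at 2.6000° from the x-axis; with |DH| = 25.8, H = (4.0290, -7.8182). ∠DHA = 71.5° gives HA at 111.10° from the x-axis; with |HA| = 29.4, A = (-6.5549, 19.611). HA is perpendicular to AL, so AL runs at -158.90°; with |AL| = 30.0, L = (-34.544, 8.8107). Then |ML| = |L − M| = 13.743.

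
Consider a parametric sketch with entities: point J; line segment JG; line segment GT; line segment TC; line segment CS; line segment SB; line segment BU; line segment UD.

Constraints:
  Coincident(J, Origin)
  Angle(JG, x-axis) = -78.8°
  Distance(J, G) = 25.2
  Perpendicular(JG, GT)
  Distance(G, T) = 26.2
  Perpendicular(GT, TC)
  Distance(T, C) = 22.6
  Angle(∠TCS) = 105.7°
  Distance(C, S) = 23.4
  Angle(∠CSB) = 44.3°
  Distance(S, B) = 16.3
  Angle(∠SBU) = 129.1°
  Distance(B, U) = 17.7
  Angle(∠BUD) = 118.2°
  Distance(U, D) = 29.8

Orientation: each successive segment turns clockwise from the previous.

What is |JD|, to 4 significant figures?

48.51

J is at the origin; JG runs at -78.8° with length 25.2, so G = (4.895, -24.72). JG is perpendicular to GT, so GT runs at -168.8°; with |GT| = 26.2, T = (-20.81, -29.81). GT is perpendicular to TC, so TC runs at 101.2°; with |TC| = 22.6, C = (-25.20, -7.639). ∠TCS = 105.7° gives CS at 26.90° from the x-axis; with |CS| = 23.4, S = (-4.328, 2.948). ∠CSB = 44.3° gives SB at -108.8° from the x-axis; with |SB| = 16.3, B = (-9.581, -12.48). ∠SBU = 129.1° gives BU at -159.7° from the x-axis; with |BU| = 17.7, U = (-26.18, -18.62). ∠BUD = 118.2° gives UD at 138.5° from the x-axis; with |UD| = 29.8, D = (-48.50, 1.122). Then |JD| = |D − J| = 48.51.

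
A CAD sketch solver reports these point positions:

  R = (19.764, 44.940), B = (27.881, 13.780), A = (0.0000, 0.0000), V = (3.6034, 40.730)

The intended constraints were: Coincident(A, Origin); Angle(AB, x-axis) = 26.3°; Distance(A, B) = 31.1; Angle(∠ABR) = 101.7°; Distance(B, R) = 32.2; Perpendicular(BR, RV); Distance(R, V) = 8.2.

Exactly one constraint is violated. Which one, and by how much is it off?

Distance(R, V) = 8.2 — off by 8.50.

A = (0.00, 0.00) ✓; AB at 26.30° ✓; |AB| = 31.10 ✓; ∠ABR = 101.7° ✓; |BR| = 32.20 ✓; ∠(BR, RV) = 90.00° ✓; |RV| = 16.70 ✗.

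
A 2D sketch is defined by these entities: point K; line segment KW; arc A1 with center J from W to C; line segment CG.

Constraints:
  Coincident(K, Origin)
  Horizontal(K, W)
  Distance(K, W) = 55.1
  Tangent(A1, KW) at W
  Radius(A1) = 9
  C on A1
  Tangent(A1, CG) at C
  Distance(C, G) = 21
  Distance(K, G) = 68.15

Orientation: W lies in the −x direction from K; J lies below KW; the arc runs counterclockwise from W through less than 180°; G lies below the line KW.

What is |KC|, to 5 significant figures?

64.830

Checks: K = (0.00, 0.00) ✓; |JC| = 9.000 ✓; ∠(JC, CG) = 90.00° ✓; |CG| = 21.00 ✓; |KG| = 68.15 ✓.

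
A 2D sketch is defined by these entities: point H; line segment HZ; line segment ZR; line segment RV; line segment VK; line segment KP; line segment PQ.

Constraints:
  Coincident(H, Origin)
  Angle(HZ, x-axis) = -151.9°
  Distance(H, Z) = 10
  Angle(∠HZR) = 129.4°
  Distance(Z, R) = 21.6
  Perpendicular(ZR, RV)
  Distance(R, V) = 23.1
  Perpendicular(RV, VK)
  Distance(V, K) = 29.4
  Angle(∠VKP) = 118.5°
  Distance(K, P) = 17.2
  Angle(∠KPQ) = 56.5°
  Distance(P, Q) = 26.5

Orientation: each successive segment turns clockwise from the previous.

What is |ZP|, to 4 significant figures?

17.89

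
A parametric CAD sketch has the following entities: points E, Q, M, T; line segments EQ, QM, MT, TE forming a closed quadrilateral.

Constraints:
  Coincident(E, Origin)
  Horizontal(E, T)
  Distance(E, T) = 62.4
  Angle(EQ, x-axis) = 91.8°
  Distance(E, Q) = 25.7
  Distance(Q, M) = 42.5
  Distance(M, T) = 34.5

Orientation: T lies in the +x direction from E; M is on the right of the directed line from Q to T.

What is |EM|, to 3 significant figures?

28.8

Checks: |QM| = 42.50 ✓; |MT| = 34.50 ✓.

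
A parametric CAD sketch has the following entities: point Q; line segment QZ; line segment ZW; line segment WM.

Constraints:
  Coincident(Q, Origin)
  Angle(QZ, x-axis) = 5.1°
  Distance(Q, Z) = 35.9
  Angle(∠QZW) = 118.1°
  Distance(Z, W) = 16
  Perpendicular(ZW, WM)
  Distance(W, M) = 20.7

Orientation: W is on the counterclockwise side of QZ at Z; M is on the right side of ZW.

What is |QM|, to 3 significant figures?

61.9

Q is at the origin; QZ runs at 5.1° with length 35.9, so Z = 35.9·(cos 5.1°, sin 5.1°) = (35.8, 3.19). ∠QZW = 118.1°, so ZW runs at 5.1° + (180° − 118.1°) = 67.0° from the x-axis; with |ZW| = 16.0, W = Z + 16.0·(cos 67.0°, sin 67.0°) = (42.0, 17.9). ZW ⟂ WM; with |WM| = 20.7 on the right of ZW, M = W + 20.7·(0.921, -0.391) = (61.1, 9.83). Then |QM| = |M − Q| = 61.9.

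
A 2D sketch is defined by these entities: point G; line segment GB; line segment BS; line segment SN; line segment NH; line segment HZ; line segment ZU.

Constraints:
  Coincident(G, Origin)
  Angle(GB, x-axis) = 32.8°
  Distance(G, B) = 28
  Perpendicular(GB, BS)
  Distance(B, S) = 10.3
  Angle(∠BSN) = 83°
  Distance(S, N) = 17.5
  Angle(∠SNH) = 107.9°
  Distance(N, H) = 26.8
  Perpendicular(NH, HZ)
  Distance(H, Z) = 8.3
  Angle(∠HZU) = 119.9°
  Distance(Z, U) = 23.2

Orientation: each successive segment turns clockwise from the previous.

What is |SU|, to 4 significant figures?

12.49

The perpendicularity gives HZ at right angles to NH, so HZ runs at 43.70°; with |HZ| = 8.3, Z = (0.8449, 24.00). ∠HZU = 119.9° gives ZU at -16.40° from the x-axis; with |ZU| = 23.2, U = (23.10, 17.45). Then |SU| = |U − S| = 12.49.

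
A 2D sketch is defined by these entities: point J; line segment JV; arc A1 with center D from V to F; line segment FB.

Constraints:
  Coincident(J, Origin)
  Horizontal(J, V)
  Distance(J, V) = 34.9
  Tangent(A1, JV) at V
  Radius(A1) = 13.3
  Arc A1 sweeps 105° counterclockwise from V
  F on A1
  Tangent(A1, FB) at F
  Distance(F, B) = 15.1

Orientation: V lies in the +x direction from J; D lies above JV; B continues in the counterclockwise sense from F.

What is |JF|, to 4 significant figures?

50.60

J is at the origin; J and V share the same y with |JV| = 34.9 and V on the +x side, so V = (34.90, 0.000). A1 meets JV tangentially, so DV is at right angles to JV, so D = V + (0, 13.3) = (34.90, 13.30). On A1, V sits at bearing -90° from D; a 105° counterclockwise sweep puts F at bearing 15°, so F = D + 13.3·(cos 15°, sin 15°) = (47.75, 16.74). Then |JF| = |F − J| = 50.60.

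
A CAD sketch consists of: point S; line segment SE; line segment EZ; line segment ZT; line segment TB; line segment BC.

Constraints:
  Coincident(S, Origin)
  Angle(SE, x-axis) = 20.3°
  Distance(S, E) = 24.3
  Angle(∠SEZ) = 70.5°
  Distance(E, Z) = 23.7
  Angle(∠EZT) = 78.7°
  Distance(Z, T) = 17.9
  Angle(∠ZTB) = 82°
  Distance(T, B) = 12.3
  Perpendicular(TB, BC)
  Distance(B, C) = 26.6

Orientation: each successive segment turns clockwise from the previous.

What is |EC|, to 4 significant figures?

20.90

∠ZTB = 82.0° gives TB at 71.50° from the x-axis; with |TB| = 12.3, B = (9.424, -0.3408). The perpendicularity gives BC at right angles to TB, so BC runs at -18.50°; with |BC| = 26.6, C = (34.65, -8.781). Then |EC| = |C − E| = 20.90.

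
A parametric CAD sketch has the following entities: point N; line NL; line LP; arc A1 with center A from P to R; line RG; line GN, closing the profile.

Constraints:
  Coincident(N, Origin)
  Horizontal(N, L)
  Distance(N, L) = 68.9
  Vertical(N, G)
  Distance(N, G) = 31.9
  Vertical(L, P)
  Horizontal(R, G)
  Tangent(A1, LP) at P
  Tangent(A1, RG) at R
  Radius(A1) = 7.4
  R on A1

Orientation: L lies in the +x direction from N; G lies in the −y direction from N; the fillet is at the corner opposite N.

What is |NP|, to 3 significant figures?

73.1

N is at the origin; N and L share the same y with |NL| = 68.9 and L on the +x side, so L = (68.9, 0.00). N and G share the same x with |NG| = 31.9 and G on the −y side, so G = (0.00, -31.9). The virtual corner opposite N is at (68.9, -31.9). Since A1 is tangent to LP there, AP ⟂ LP and the tangent condition forces AR to be normal to RG, with radius 7.4, so the center A sits 7.4 in from both sides at A = (61.5, -24.5). That places the tangent points at P = (68.9, -24.5) on LP and R = (61.5, -31.9) on RG. Then |NP| = |P − N| = 73.1.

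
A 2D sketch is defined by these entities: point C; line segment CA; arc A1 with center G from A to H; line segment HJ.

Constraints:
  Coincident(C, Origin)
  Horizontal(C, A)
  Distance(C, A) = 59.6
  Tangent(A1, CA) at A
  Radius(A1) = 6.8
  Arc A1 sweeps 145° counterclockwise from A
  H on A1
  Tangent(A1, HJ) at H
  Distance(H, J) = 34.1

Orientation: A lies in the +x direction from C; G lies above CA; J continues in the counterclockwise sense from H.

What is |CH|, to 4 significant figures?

64.69

C is at the origin; CA is horizontal with |CA| = 59.6 and A on the +x side, so A = (59.60, 0.000). Since A1 is tangent to CA there, GA ⟂ CA, so G = A + (0, 6.8) = (59.60, 6.800). On A1, A sits at bearing -90° from G; a 145° counterclockwise sweep puts H at bearing 55°, so H = G + 6.8·(cos 55°, sin 55°) = (63.50, 12.37). Then |CH| = |H − C| = 64.69.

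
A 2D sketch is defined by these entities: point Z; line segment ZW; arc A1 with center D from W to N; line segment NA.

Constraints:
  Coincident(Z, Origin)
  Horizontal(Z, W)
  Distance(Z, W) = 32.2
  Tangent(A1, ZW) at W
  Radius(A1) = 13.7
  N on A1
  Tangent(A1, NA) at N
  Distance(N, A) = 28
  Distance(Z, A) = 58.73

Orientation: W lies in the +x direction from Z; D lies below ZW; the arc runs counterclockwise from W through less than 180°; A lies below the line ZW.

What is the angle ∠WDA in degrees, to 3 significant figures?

168°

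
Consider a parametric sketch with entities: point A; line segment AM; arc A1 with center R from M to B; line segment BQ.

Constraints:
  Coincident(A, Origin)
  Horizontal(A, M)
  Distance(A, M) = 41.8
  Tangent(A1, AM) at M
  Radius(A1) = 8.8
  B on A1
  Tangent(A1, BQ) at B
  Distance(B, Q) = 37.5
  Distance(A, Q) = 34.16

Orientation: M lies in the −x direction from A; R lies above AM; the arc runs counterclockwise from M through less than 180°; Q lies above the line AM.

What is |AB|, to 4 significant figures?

35.14

Checks: |RB| = 8.800 ✓; ∠(RB, BQ) = 90.00° ✓; |BQ| = 37.50 ✓; |AQ| = 34.16 ✓.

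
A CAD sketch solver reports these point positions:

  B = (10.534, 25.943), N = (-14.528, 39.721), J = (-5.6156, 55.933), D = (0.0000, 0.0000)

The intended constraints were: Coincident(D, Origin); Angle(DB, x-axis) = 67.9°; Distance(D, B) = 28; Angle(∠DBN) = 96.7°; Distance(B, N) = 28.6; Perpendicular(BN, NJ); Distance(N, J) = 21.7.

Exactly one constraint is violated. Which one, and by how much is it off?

Distance(N, J) = 21.7 — off by 3.20.

D = (0.00, 0.00) ✓; DB at 67.90° ✓; |DB| = 28.00 ✓; ∠DBN = 96.70° ✓; |BN| = 28.60 ✓; ∠(BN, NJ) = 90.00° ✓; |NJ| = 18.50 ✗.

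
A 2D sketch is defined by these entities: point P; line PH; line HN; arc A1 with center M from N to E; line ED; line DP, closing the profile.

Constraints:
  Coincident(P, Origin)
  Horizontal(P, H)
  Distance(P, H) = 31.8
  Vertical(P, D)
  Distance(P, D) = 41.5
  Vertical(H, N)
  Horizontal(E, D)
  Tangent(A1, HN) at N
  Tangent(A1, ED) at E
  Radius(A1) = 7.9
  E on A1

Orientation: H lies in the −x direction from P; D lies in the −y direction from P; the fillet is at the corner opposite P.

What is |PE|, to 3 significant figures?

47.9

P is at the origin; PH is horizontal with |PH| = 31.8 and H on the −x side, so H = (-31.8, 0.00). PD is vertical with |PD| = 41.5 and D on the −y side, so D = (0.00, -41.5). The virtual corner opposite P is at (-31.8, -41.5). Tangency of A1 to HN means the radius MN is perpendicular to HN and A1 meets ED tangentially, so ME is at right angles to ED, with radius 7.9, so the center M sits 7.9 in from both sides at M = (-23.9, -33.6). That places the tangent points at N = (-31.8, -33.6) on HN and E = (-23.9, -41.5) on ED. Then |PE| = |E − P| = 47.9.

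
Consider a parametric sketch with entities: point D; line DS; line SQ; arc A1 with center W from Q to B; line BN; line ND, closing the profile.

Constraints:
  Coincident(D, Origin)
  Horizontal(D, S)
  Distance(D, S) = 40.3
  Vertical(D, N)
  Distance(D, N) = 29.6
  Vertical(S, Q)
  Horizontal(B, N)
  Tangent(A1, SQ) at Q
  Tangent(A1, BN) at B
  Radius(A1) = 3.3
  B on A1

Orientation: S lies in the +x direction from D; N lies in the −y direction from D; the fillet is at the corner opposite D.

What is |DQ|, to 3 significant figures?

48.1

D is at the origin; D and S share the same y with |DS| = 40.3 and S on the +x side, so S = (40.3, 0.00). D and N share the same x with |DN| = 29.6 and N on the −y side, so N = (0.00, -29.6). The virtual corner opposite D is at (40.3, -29.6). A1 meets SQ tangentially, so WQ is at right angles to SQ and A1 meets BN tangentially, so WB is at right angles to BN, with radius 3.3, so the center W sits 3.3 in from both sides at W = (37.0, -26.3). That places the tangent points at Q = (40.3, -26.3) on SQ and B = (37.0, -29.6) on BN. Then |DQ| = |Q − D| = 48.1.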